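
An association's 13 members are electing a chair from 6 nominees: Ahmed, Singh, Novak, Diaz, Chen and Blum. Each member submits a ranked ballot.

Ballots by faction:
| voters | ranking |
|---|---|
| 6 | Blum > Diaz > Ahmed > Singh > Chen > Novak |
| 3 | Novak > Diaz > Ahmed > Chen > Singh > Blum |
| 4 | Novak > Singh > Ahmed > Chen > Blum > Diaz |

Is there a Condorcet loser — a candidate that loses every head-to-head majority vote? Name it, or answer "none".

Pairwise majorities:
Ahmed vs Singh: Ahmed, 9–4.
Ahmed–Novak: Novak 7–6.
Ahmed–Diaz: Diaz 9–4.
Ahmed vs Chen: Ahmed preferred on 6+3+4 = 13 ballots; Ahmed wins 13–0.
Ahmed vs Blum: Ahmed is ranked higher on 3+4 = 7 ballots, Blum on 6. Ahmed wins 7–6.
Singh vs Novak: Novak, 7–6.
Singh vs Diaz: Diaz wins 9–4.
Singh vs Chen: Singh preferred on 6+4 = 10 ballots; Singh wins 10–3.
Singh–Blum: Singh 7–6.
Novak vs Diaz: Novak is ranked higher on 3+4 = 7 ballots, Diaz on 6. Novak wins 7–6.
Novak vs Chen: 3+4 = 7 for Novak, 6 for Chen — Novak by 7–6.
Novak vs Blum: Novak is ranked higher on 3+4 = 7 ballots, Blum on 6. Novak wins 7–6.
Diaz vs Chen: 9 to 4, Diaz.
Diaz vs Blum: Diaz is ranked higher on 3 ballots, Blum on 10. Blum wins 10–3.
Chen–Blum: Chen 7–6.
Each candidate has at least one pairwise win (Ahmed beats Singh; Singh beats Chen; Novak beats Ahmed; Diaz beats Ahmed; Chen beats Blum; Blum beats Diaz) — no Condorcet loser.

none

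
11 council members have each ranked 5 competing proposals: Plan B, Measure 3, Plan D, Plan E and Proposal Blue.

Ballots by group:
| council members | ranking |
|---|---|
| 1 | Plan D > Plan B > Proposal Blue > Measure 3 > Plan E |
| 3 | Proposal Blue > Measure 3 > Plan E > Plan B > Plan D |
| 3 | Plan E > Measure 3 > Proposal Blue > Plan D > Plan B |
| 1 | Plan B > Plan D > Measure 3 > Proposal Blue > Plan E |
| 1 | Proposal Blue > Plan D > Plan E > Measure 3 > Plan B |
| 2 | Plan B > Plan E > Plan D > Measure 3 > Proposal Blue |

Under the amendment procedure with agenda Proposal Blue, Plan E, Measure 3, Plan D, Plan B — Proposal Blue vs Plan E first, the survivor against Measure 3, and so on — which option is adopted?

Measure 3

Round 1: Proposal Blue vs Plan E — 6–5, Proposal Blue advances.
Round 2: Proposal Blue vs Measure 3 — 5–6, Measure 3 advances.
Round 3: Measure 3 vs Plan D — 6–5, Measure 3 advances.
Round 4: Measure 3 vs Plan B — 7–4, Measure 3 advances.
The agenda winner is Measure 3.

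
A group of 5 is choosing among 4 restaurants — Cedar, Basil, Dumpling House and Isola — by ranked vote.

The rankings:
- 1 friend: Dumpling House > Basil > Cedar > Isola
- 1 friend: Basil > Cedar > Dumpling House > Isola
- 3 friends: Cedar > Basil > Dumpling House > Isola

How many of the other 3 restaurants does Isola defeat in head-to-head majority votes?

0

Isola against each rival (5 friends):
Isola vs Cedar: Cedar, 5–0.
Isola vs Basil: 0 for Isola, 5 for Basil — Basil by 5–0.
Isola–Dumpling House: Dumpling House 5–0.
Isola beats no one; loses to Cedar, Basil, Dumpling House — 0 pairwise wins.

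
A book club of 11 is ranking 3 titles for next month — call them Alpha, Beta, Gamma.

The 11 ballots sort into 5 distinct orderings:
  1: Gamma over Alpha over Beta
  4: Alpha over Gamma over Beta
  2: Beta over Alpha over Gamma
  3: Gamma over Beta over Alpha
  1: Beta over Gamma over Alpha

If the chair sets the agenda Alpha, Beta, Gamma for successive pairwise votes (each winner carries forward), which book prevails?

Round 1: Alpha vs Beta — 5–6, Beta advances.
Round 2: Beta vs Gamma — 3–8, Gamma advances.
Gamma survives the agenda.

Gamma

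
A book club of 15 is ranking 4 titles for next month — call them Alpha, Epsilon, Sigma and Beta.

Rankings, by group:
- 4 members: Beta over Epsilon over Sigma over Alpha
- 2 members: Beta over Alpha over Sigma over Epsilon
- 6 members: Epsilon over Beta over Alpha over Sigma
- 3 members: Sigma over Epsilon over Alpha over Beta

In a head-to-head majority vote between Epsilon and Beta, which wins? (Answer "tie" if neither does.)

Ballots ranking Epsilon above Beta: 6 + 3 = 9.
Ballots ranking Beta above Epsilon: 15 − 9 = 6.
Epsilon wins the head-to-head 9–6.

Epsilon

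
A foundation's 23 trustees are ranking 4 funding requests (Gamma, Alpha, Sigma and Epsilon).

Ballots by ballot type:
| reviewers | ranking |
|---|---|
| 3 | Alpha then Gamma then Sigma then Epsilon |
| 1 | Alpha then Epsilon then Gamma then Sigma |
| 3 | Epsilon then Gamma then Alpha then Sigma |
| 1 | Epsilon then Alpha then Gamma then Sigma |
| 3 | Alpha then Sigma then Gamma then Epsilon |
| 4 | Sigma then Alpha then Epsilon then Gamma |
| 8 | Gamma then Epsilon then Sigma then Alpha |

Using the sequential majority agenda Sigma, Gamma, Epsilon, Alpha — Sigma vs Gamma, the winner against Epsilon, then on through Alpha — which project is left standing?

Alpha

Round 1: Sigma vs Gamma — 7–16, Gamma advances.
Round 2: Gamma vs Epsilon — 14–9, Gamma advances.
Round 3: Gamma vs Alpha — 11–12, Alpha advances.
Alpha survives the agenda.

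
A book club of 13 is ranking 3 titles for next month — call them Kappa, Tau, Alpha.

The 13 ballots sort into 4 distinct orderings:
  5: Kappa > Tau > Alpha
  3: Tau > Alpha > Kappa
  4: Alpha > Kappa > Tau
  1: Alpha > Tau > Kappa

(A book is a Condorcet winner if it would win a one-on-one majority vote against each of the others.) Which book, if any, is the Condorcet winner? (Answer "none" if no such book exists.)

Pairwise majorities:
Kappa vs Tau: 5+4 = 9 for Kappa, 4 for Tau — Kappa by 9–4.
Kappa vs Alpha: Kappa is ranked higher on 5 ballots, Alpha on 8. Alpha wins 8–5.
Tau vs Alpha: Tau preferred on 5+3 = 8 ballots; Tau wins 8–5.
No book is unbeaten: Kappa loses to Alpha; Tau loses to Kappa; Alpha loses to Tau. In particular Kappa beats Tau beats Alpha beats Kappa is a majority cycle — no Condorcet winner exists.

none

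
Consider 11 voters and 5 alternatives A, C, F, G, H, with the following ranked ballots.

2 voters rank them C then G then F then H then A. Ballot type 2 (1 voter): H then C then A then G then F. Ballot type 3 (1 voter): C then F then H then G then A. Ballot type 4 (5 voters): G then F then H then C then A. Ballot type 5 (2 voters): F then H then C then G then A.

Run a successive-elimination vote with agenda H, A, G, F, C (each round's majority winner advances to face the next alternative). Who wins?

Round 1: H vs A — 11–0, H advances.
Round 2: H vs G — 4–7, G advances.
Round 3: G vs F — 8–3, G advances.
Round 4: G vs C — 5–6, C advances.
The agenda winner is C.

C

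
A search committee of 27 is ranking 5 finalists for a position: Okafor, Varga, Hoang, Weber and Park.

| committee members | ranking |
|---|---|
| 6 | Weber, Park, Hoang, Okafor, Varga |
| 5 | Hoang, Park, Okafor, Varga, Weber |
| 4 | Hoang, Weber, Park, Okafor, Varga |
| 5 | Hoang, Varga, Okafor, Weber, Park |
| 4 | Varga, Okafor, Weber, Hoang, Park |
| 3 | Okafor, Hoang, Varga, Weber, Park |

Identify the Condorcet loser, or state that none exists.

none

Head-to-head results (27 committee members):
Okafor vs Varga: Okafor, 18–9.
Okafor vs Hoang: 7 to 20, Hoang.
Okafor vs Weber: Okafor, 17–10.
Okafor vs Park: 5+4+3 = 12 for Okafor, 15 for Park — Park by 15–12.
Varga–Hoang: Hoang 23–4.
Varga vs Weber: 5+5+4+3 = 17 for Varga, 10 for Weber — Varga by 17–10.
Varga vs Park: Park wins 15–12.
Hoang vs Weber: Hoang preferred on 5+4+5+3 = 17 ballots; Hoang wins 17–10.
Hoang–Park: Hoang 21–6.
Weber vs Park: 22 to 5, Weber.
No candidate is winless: Okafor beats Varga; Varga beats Weber; Hoang beats Okafor; Weber beats Park; Park beats Okafor. There is no Condorcet loser.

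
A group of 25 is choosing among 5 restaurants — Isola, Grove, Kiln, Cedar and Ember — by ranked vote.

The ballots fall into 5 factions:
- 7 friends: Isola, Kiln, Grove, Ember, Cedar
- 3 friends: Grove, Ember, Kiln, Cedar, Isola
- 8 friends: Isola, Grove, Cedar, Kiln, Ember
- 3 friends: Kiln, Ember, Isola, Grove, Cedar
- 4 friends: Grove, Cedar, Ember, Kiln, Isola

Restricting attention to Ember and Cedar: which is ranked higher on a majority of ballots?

Ballots ranking Ember above Cedar: 7 + 3 + 3 = 13.
Ballots ranking Cedar above Ember: 25 − 13 = 12.
Ember wins the head-to-head 13–12.

Ember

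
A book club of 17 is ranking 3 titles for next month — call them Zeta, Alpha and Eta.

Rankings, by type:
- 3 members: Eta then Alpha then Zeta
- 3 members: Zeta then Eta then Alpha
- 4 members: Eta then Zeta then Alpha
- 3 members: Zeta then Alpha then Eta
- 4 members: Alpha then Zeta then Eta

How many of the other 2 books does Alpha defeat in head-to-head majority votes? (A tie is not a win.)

0

Alpha against each rival (17 members):
Alpha vs Zeta: 3+4 = 7 for Alpha, 10 for Zeta — Zeta by 10–7.
Alpha vs Eta: Eta wins 10–7.
Alpha beats no one; loses to Zeta, Eta — 0 pairwise wins.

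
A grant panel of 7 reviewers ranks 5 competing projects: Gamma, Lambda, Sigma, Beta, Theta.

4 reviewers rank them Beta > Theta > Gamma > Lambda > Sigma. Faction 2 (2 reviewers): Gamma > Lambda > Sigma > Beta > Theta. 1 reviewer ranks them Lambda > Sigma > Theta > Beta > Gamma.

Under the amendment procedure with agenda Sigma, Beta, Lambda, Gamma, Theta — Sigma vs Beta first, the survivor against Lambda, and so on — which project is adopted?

Beta

Round 1: Sigma vs Beta — 3–4, Beta advances.
Round 2: Beta vs Lambda — 4–3, Beta advances.
Round 3: Beta vs Gamma — 5–2, Beta advances.
Round 4: Beta vs Theta — 6–1, Beta advances.
The agenda winner is Beta.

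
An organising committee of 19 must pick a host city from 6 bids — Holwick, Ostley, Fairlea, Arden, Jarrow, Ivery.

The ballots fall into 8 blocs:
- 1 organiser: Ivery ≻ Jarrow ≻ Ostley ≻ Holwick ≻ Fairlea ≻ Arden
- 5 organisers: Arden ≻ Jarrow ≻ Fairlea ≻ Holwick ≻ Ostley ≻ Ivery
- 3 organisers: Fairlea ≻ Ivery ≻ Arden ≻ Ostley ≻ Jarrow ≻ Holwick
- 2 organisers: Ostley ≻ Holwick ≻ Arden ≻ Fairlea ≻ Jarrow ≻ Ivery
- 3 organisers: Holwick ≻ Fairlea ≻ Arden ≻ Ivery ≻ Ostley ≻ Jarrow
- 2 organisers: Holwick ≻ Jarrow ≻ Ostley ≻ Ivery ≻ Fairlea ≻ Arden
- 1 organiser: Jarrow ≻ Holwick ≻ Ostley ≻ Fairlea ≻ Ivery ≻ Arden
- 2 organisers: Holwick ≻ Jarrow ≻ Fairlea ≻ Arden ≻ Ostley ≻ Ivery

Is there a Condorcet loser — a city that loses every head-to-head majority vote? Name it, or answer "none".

Ivery

Pairwise majorities:
Holwick vs Ostley: 13 to 6, Holwick.
Holwick vs Fairlea: Holwick wins 11–8.
Holwick vs Arden: Holwick wins 11–8.
Holwick vs Jarrow: Holwick preferred on 2+3+2+2 = 9 ballots; Jarrow wins 10–9.
Holwick vs Ivery: Holwick preferred on 5+2+3+2+1+2 = 15 ballots; Holwick wins 15–4.
Ostley vs Fairlea: Ostley preferred on 1+2+2+1 = 6 ballots; Fairlea wins 13–6.
Ostley vs Arden: 6 to 13, Arden.
Ostley vs Jarrow: Jarrow, 11–8.
Ostley–Ivery: Ostley 12–7.
Fairlea vs Arden: Fairlea preferred on 1+3+3+2+1+2 = 12 ballots; Fairlea wins 12–7.
Fairlea–Jarrow: Jarrow 11–8.
Fairlea vs Ivery: 16 to 3, Fairlea.
Arden–Jarrow: Arden 13–6.
Arden vs Ivery: Arden preferred on 5+2+3+2 = 12 ballots; Arden wins 12–7.
Jarrow vs Ivery: Jarrow preferred on 5+2+2+1+2 = 12 ballots; Jarrow wins 12–7.
Ivery is beaten in every head-to-head and is the Condorcet loser.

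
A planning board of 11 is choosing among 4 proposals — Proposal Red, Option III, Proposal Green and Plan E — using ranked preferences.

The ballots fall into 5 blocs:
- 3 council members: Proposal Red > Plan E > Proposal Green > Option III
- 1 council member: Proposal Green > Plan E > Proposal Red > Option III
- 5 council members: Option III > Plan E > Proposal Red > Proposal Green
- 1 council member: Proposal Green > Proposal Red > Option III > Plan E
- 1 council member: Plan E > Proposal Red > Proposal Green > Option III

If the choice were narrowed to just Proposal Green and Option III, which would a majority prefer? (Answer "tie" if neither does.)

Ballots ranking Proposal Green above Option III: 3 + 1 + 1 + 1 = 6.
Ballots ranking Option III above Proposal Green: 11 − 6 = 5.
Proposal Green wins the head-to-head 6–5.

Proposal Green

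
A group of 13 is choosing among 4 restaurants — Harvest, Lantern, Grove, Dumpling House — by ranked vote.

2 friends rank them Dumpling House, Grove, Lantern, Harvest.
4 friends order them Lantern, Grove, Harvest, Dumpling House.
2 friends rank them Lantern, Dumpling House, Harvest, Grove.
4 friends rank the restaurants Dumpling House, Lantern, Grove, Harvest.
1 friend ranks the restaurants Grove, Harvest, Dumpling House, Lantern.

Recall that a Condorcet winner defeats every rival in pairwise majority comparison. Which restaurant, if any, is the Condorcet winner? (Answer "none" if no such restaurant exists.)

Head-to-head results (13 friends):
Harvest vs Lantern: Lantern, 12–1.
Harvest–Grove: Grove 11–2.
Harvest vs Dumpling House: Dumpling House, 8–5.
Lantern–Grove: Lantern 10–3.
Lantern–Dumpling House: Dumpling House 7–6.
Grove vs Dumpling House: Dumpling House, 8–5.
Dumpling House beats each of Harvest, Lantern, Grove — Dumpling House is the Condorcet winner.

Dumpling House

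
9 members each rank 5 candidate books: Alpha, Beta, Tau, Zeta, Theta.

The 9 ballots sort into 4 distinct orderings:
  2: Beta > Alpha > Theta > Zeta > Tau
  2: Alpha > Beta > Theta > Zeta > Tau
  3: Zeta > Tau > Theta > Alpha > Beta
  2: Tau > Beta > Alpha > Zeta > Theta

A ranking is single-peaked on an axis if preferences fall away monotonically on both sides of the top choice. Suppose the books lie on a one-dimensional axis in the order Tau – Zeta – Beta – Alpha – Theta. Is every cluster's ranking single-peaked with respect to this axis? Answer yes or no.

Axis positions: Tau=1, Zeta=2, Beta=3, Alpha=4, Theta=5.
Cluster 1 (peak Beta at position 3): ranking walks positions 3-4-5-2-1, expanding outward from the peak — single-peaked.
Cluster 2 (peak Alpha at position 4): ranking walks positions 4-3-5-2-1, expanding outward from the peak — single-peaked.
Cluster 3: ranking walks positions 2-1-5-4-3; Theta is ranked above Beta even though Beta lies between Theta and the peak Zeta on the axis — preferences dip and rise again. Not single-peaked.
Cluster 4: ranking walks positions 1-3-4-2-5; Beta is ranked above Zeta even though Zeta lies between Beta and the peak Tau on the axis — preferences dip and rise again. Not single-peaked.
Cluster 3 violates single-peakedness, so the profile is not single-peaked on this axis.

no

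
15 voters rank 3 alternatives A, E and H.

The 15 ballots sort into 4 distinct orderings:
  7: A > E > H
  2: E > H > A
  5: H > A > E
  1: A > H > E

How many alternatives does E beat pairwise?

1

E against each rival (15 voters):
E vs A: A wins 13–2.
E vs H: E, 9–6.
E beats H; loses to A — 1 pairwise win.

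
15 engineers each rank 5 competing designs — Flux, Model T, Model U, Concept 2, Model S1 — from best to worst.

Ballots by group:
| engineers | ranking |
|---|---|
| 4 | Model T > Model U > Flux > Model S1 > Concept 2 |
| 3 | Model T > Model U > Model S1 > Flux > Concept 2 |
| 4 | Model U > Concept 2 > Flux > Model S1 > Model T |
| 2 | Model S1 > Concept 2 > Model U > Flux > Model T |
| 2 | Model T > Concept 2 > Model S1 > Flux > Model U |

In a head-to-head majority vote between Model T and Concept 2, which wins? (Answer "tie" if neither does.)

Model T

Ballots ranking Model T above Concept 2: 4 + 3 + 2 = 9.
Ballots ranking Concept 2 above Model T: 15 − 9 = 6.
Model T wins the head-to-head 9–6.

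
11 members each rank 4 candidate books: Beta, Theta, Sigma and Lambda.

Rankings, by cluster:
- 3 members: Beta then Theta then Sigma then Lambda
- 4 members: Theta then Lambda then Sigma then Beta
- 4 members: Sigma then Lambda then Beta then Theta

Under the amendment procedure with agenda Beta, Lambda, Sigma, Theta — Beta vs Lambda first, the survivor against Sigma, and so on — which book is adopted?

Round 1: Beta vs Lambda — 3–8, Lambda advances.
Round 2: Lambda vs Sigma — 4–7, Sigma advances.
Round 3: Sigma vs Theta — 4–7, Theta advances.
Theta survives the agenda.

Theta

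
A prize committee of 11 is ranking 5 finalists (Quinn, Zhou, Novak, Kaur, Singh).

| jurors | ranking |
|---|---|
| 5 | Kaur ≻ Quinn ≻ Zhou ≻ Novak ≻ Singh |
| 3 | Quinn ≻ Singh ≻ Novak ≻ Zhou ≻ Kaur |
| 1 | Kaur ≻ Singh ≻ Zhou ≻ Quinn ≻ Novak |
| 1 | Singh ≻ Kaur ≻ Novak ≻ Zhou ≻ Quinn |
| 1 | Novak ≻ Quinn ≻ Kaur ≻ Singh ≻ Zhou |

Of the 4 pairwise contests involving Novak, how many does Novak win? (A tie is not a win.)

1

Novak against each rival (11 jurors):
Novak vs Quinn: 1+1 = 2 for Novak, 9 for Quinn — Quinn by 9–2.
Novak vs Zhou: Zhou wins 6–5.
Novak vs Kaur: 4 to 7, Kaur.
Novak vs Singh: 6 to 5, Novak.
Novak beats Singh; loses to Quinn, Zhou, Kaur — 1 pairwise win.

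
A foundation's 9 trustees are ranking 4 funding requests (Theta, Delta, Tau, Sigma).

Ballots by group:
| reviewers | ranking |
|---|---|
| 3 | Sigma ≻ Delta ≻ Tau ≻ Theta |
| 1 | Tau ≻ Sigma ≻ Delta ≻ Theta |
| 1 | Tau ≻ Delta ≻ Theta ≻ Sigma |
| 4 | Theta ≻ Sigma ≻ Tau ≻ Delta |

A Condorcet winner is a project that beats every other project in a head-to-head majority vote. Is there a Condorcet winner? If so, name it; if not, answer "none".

none

Pairwise majorities:
Theta vs Delta: 4 for Theta, 5 for Delta — Delta by 5–4.
Theta vs Tau: Tau wins 5–4.
Theta vs Sigma: Theta is ranked higher on 1+4 = 5 ballots, Sigma on 4. Theta wins 5–4.
Delta vs Tau: 3 to 6, Tau.
Delta vs Sigma: Delta is ranked higher on 1 ballot, Sigma on 8. Sigma wins 8–1.
Tau vs Sigma: Sigma wins 7–2.
No project is unbeaten: Theta loses to Delta; Delta loses to Tau; Tau loses to Sigma; Sigma loses to Theta. In particular Theta → Sigma → Delta → Theta is a majority cycle — no Condorcet winner exists.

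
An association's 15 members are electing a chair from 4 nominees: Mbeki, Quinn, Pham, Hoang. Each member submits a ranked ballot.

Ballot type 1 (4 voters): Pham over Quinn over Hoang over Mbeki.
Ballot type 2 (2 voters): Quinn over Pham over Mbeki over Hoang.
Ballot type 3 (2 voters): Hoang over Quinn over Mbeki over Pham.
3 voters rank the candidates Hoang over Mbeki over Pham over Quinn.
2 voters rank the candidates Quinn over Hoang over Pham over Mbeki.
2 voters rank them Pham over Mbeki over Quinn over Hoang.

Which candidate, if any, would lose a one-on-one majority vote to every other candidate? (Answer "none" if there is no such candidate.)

Mbeki

Pairwise majorities:
Mbeki vs Quinn: Quinn wins 10–5.
Mbeki vs Pham: Mbeki is ranked higher on 2+3 = 5 ballots, Pham on 10. Pham wins 10–5.
Mbeki vs Hoang: 2+2 = 4 for Mbeki, 11 for Hoang — Hoang by 11–4.
Quinn vs Pham: 2+2+2 = 6 for Quinn, 9 for Pham — Pham by 9–6.
Quinn vs Hoang: Quinn wins 10–5.
Pham vs Hoang: Pham wins 8–7.
Mbeki is beaten in every head-to-head and is the Condorcet loser.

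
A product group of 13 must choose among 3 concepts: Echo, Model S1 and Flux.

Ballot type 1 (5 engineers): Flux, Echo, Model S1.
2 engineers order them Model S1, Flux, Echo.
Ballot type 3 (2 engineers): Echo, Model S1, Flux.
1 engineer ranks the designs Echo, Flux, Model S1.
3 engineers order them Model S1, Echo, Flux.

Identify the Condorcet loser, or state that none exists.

none

Pairwise majorities:
Echo vs Model S1: 5+2+1 = 8 for Echo, 5 for Model S1 — Echo by 8–5.
Echo vs Flux: Flux wins 7–6.
Model S1–Flux: Model S1 7–6.
Each design has at least one pairwise win (Echo beats Model S1; Model S1 beats Flux; Flux beats Echo) — no Condorcet loser.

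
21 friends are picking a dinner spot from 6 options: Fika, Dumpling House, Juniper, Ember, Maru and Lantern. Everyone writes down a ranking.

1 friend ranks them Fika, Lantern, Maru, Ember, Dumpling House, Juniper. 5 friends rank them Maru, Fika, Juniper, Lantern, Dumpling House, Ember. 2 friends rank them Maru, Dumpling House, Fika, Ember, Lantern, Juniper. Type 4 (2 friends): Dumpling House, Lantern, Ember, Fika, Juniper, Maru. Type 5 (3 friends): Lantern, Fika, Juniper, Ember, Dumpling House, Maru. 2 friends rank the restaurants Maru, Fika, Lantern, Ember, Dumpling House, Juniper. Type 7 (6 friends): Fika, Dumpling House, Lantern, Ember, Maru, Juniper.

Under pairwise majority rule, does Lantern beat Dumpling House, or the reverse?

Ballots ranking Lantern above Dumpling House: 1 + 5 + 3 + 2 = 11.
Ballots ranking Dumpling House above Lantern: 21 − 11 = 10.
Lantern wins the head-to-head 11–10.

Lantern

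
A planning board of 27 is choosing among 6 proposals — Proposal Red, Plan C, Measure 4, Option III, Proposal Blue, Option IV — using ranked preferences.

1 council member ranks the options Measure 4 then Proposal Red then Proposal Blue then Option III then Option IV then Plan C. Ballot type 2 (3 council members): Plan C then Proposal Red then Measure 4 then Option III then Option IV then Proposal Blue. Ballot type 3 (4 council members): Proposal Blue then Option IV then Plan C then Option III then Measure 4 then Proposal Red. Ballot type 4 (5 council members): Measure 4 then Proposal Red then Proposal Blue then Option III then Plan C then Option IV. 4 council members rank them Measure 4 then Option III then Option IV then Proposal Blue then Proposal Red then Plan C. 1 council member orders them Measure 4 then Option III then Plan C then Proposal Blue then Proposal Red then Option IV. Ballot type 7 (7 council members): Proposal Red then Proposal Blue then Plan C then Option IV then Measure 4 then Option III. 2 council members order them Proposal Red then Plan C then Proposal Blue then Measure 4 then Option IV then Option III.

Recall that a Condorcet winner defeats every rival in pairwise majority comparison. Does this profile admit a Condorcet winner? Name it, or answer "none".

Head-to-head results (27 council members):
Proposal Red vs Plan C: Proposal Red preferred on 1+5+4+7+2 = 19 ballots; Proposal Red wins 19–8.
Proposal Red vs Measure 4: 12 to 15, Measure 4.
Proposal Red vs Option III: Proposal Red preferred on 1+3+5+7+2 = 18 ballots; Proposal Red wins 18–9.
Proposal Red vs Proposal Blue: Proposal Red is ranked higher on 1+3+5+7+2 = 18 ballots, Proposal Blue on 9. Proposal Red wins 18–9.
Proposal Red vs Option IV: 19 to 8, Proposal Red.
Plan C vs Measure 4: 16 to 11, Plan C.
Plan C vs Option III: 3+4+7+2 = 16 for Plan C, 11 for Option III — Plan C by 16–11.
Plan C vs Proposal Blue: Plan C preferred on 3+1+2 = 6 ballots; Proposal Blue wins 21–6.
Plan C vs Option IV: Plan C preferred on 3+5+1+7+2 = 18 ballots; Plan C wins 18–9.
Measure 4 vs Option III: 23 to 4, Measure 4.
Measure 4 vs Proposal Blue: Measure 4 is ranked higher on 1+3+5+4+1 = 14 ballots, Proposal Blue on 13. Measure 4 wins 14–13.
Measure 4 vs Option IV: 16 to 11, Measure 4.
Option III vs Proposal Blue: 8 to 19, Proposal Blue.
Option III vs Option IV: 14 to 13, Option III.
Proposal Blue vs Option IV: 1+4+5+1+7+2 = 20 for Proposal Blue, 7 for Option IV — Proposal Blue by 20–7.
Each option drops at least one matchup (Proposal Red loses to Measure 4; Plan C loses to Proposal Red; Measure 4 loses to Plan C; Option III loses to Proposal Red; Proposal Blue loses to Proposal Red; Option IV loses to Proposal Red); the cycle Proposal Red beats Plan C beats Measure 4 beats Proposal Red rules out a Condorcet winner.

none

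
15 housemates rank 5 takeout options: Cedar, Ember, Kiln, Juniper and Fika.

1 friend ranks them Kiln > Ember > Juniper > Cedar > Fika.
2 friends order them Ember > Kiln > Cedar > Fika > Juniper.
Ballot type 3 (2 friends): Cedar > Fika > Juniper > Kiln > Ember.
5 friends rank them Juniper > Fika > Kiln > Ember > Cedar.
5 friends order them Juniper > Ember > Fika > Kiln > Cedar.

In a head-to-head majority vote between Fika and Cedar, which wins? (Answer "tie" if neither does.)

Fika

Ballots ranking Fika above Cedar: 5 + 5 = 10.
Ballots ranking Cedar above Fika: 15 − 10 = 5.
Fika wins the head-to-head 10–5.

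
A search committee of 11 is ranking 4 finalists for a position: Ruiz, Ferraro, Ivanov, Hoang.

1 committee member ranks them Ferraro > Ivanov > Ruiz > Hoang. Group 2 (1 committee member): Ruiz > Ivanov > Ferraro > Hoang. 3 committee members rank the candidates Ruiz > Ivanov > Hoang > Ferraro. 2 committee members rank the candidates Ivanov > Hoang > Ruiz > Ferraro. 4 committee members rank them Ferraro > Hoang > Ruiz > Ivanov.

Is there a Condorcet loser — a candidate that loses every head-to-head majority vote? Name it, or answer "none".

Pairwise majorities:
Ruiz–Ferraro: Ruiz 6–5.
Ruiz vs Ivanov: 1+3+4 = 8 for Ruiz, 3 for Ivanov — Ruiz by 8–3.
Ruiz vs Hoang: Hoang wins 6–5.
Ferraro vs Ivanov: Ivanov, 6–5.
Ferraro–Hoang: Ferraro 6–5.
Ivanov–Hoang: Ivanov 7–4.
Every candidate wins at least one matchup (Ruiz beats Ferraro; Ferraro beats Hoang; Ivanov beats Ferraro; Hoang beats Ruiz), so there is no Condorcet loser.

none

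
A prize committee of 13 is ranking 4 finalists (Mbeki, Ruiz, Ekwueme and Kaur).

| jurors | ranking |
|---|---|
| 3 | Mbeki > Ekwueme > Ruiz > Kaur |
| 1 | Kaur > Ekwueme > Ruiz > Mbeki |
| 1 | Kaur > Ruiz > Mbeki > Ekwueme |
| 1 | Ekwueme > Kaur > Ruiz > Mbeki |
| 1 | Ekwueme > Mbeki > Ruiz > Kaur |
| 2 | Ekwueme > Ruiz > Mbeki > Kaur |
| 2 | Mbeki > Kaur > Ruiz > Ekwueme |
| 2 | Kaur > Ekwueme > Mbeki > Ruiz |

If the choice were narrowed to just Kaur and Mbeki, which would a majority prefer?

Ballots ranking Kaur above Mbeki: 1 + 1 + 1 + 2 = 5.
Ballots ranking Mbeki above Kaur: 13 − 5 = 8.
Mbeki wins the head-to-head 8–5.

Mbeki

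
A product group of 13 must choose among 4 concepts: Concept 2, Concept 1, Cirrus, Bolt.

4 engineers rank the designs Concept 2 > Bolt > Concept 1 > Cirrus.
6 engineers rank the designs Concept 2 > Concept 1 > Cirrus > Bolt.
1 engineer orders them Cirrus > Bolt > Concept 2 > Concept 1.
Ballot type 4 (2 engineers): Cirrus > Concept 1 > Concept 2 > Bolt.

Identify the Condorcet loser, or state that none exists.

Pairwise majorities:
Concept 2 vs Concept 1: Concept 2, 11–2.
Concept 2–Cirrus: Concept 2 10–3.
Concept 2 vs Bolt: Concept 2, 12–1.
Concept 1 vs Cirrus: Concept 1 is ranked higher on 4+6 = 10 ballots, Cirrus on 3. Concept 1 wins 10–3.
Concept 1 vs Bolt: Concept 1 wins 8–5.
Cirrus vs Bolt: 6+1+2 = 9 for Cirrus, 4 for Bolt — Cirrus by 9–4.
Bolt is beaten in every head-to-head and is the Condorcet loser.

Bolt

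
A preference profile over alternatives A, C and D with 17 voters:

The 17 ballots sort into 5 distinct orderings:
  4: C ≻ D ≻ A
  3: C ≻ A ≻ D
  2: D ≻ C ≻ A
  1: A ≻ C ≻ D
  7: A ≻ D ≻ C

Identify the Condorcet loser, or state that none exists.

Pairwise majorities:
A vs C: 8 to 9, C.
A vs D: A wins 11–6.
C vs D: C is ranked higher on 4+3+1 = 8 ballots, D on 9. D wins 9–8.
Every alternative wins at least one matchup (A beats D; C beats A; D beats C), so there is no Condorcet loser.

none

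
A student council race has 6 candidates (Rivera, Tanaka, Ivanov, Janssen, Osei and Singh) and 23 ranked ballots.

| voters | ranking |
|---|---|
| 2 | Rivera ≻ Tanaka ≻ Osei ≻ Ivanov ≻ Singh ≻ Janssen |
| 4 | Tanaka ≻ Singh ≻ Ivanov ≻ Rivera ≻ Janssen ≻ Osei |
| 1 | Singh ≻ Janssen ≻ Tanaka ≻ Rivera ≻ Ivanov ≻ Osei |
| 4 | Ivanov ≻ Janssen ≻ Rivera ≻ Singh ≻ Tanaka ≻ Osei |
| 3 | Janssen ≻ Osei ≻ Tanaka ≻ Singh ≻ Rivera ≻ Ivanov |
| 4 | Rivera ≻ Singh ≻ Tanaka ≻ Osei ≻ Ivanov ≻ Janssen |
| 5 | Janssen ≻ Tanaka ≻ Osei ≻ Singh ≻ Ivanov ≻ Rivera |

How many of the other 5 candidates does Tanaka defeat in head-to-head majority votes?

4

Tanaka against each rival (23 voters):
Tanaka vs Rivera: Tanaka wins 13–10.
Tanaka vs Ivanov: Tanaka is ranked higher on 2+4+1+3+4+5 = 19 ballots, Ivanov on 4. Tanaka wins 19–4.
Tanaka vs Janssen: Tanaka is ranked higher on 2+4+4 = 10 ballots, Janssen on 13. Janssen wins 13–10.
Tanaka vs Osei: Tanaka, 20–3.
Tanaka vs Singh: Tanaka, 14–9.
Tanaka beats Rivera, Ivanov, Osei, Singh; loses to Janssen — 4 pairwise wins.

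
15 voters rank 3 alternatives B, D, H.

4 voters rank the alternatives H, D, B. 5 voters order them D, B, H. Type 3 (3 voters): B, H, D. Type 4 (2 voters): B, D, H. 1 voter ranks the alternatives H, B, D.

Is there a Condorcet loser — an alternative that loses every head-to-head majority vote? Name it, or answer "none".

Head-to-head results (15 voters):
B vs D: D wins 9–6.
B vs H: B is ranked higher on 5+3+2 = 10 ballots, H on 5. B wins 10–5.
D–H: H 8–7.
Each alternative has at least one pairwise win (B beats H; D beats B; H beats D) — no Condorcet loser.

none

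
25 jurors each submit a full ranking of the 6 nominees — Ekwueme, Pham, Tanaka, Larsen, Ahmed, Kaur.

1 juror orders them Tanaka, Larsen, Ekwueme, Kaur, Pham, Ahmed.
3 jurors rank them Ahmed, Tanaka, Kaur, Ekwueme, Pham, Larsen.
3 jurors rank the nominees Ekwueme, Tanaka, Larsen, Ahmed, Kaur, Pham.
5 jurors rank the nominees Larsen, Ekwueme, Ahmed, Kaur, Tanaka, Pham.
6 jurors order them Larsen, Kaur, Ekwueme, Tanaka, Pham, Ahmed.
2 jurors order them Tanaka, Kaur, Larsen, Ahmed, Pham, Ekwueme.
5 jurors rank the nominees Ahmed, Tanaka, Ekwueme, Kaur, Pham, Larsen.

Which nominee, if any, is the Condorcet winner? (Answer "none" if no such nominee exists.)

Check each pair by majority over 25 ballots:
Ekwueme vs Pham: Ekwueme is ranked higher on 1+3+3+5+6+5 = 23 ballots, Pham on 2. Ekwueme wins 23–2.
Ekwueme vs Tanaka: Ekwueme is ranked higher on 3+5+6 = 14 ballots, Tanaka on 11. Ekwueme wins 14–11.
Ekwueme vs Larsen: 3+3+5 = 11 for Ekwueme, 14 for Larsen — Larsen by 14–11.
Ekwueme vs Ahmed: 15 to 10, Ekwueme.
Ekwueme vs Kaur: Ekwueme preferred on 1+3+5+5 = 14 ballots; Ekwueme wins 14–11.
Pham vs Tanaka: Pham is ranked higher on 0 ballots, Tanaka on 25. Tanaka wins 25–0.
Pham vs Larsen: 3+5 = 8 for Pham, 17 for Larsen — Larsen by 17–8.
Pham vs Ahmed: 7 to 18, Ahmed.
Pham vs Kaur: 0 for Pham, 25 for Kaur — Kaur by 25–0.
Tanaka vs Larsen: 14 to 11, Tanaka.
Tanaka vs Ahmed: 1+3+6+2 = 12 for Tanaka, 13 for Ahmed — Ahmed by 13–12.
Tanaka vs Kaur: Tanaka is ranked higher on 1+3+3+2+5 = 14 ballots, Kaur on 11. Tanaka wins 14–11.
Larsen vs Ahmed: 17 to 8, Larsen.
Larsen vs Kaur: Larsen preferred on 1+3+5+6 = 15 ballots; Larsen wins 15–10.
Ahmed vs Kaur: Ahmed is ranked higher on 3+3+5+5 = 16 ballots, Kaur on 9. Ahmed wins 16–9.
Each nominee drops at least one matchup (Ekwueme loses to Larsen; Pham loses to Ekwueme; Tanaka loses to Ekwueme; Larsen loses to Tanaka; Ahmed loses to Ekwueme; Kaur loses to Ekwueme); the cycle Ekwueme beats Tanaka beats Larsen beats Ekwueme rules out a Condorcet winner.

none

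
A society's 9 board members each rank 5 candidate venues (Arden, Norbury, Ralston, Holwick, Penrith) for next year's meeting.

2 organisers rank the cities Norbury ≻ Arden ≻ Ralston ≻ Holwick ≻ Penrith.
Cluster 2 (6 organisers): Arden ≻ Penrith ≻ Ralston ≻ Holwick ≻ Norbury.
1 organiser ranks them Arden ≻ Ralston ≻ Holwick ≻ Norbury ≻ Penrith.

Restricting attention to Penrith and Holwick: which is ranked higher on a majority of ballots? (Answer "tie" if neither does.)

Penrith

Ballots ranking Penrith above Holwick: 6.
Ballots ranking Holwick above Penrith: 9 − 6 = 3.
Penrith wins the head-to-head 6–3.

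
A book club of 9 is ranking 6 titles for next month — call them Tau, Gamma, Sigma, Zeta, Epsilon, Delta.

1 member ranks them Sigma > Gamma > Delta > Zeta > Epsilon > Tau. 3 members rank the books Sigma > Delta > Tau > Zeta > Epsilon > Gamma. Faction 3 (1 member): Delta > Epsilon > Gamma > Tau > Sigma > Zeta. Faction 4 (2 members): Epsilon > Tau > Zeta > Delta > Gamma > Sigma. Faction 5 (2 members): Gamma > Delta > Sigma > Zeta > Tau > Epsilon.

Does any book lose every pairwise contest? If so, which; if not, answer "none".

Head-to-head results (9 members):
Tau vs Gamma: 3+2 = 5 for Tau, 4 for Gamma — Tau by 5–4.
Tau vs Sigma: Tau preferred on 1+2 = 3 ballots; Sigma wins 6–3.
Tau vs Zeta: Tau preferred on 3+1+2 = 6 ballots; Tau wins 6–3.
Tau vs Epsilon: Tau, 5–4.
Tau vs Delta: Delta wins 7–2.
Gamma vs Sigma: Gamma is ranked higher on 1+2+2 = 5 ballots, Sigma on 4. Gamma wins 5–4.
Gamma vs Zeta: 4 to 5, Zeta.
Gamma vs Epsilon: 3 to 6, Epsilon.
Gamma vs Delta: Delta, 6–3.
Sigma vs Zeta: Sigma wins 7–2.
Sigma vs Epsilon: 6 to 3, Sigma.
Sigma vs Delta: Delta wins 5–4.
Zeta vs Epsilon: 1+3+2 = 6 for Zeta, 3 for Epsilon — Zeta by 6–3.
Zeta–Delta: Delta 7–2.
Epsilon vs Delta: Delta wins 7–2.
Every book wins at least one matchup (Tau beats Gamma; Gamma beats Sigma; Sigma beats Tau; Zeta beats Gamma; Epsilon beats Gamma; Delta beats Tau), so there is no Condorcet loser.

none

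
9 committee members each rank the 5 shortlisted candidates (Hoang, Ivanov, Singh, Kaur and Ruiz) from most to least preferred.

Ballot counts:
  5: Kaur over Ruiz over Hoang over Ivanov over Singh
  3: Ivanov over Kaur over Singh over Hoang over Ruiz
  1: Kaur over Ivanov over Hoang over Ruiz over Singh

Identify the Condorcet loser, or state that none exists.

Singh

Pairwise majorities:
Hoang vs Ivanov: Hoang, 5–4.
Hoang vs Singh: Hoang wins 6–3.
Hoang vs Kaur: Kaur wins 9–0.
Hoang vs Ruiz: Ruiz wins 5–4.
Ivanov vs Singh: Ivanov wins 9–0.
Ivanov vs Kaur: 3 for Ivanov, 6 for Kaur — Kaur by 6–3.
Ivanov vs Ruiz: 4 to 5, Ruiz.
Singh–Kaur: Kaur 9–0.
Singh vs Ruiz: 3 for Singh, 6 for Ruiz — Ruiz by 6–3.
Kaur vs Ruiz: Kaur is ranked higher on 5+3+1 = 9 ballots, Ruiz on 0. Kaur wins 9–0.
Only Singh has no wins; Singh is the Condorcet loser.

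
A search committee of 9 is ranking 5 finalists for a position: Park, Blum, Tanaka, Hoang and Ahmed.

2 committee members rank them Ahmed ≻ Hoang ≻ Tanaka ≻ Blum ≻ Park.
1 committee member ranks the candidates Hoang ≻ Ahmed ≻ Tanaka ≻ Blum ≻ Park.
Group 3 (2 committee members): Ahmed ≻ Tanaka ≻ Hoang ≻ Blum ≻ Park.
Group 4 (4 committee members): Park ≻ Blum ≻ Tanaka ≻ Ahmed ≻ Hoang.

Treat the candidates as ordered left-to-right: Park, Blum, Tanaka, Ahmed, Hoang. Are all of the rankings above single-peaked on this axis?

yes

Axis positions: Park=1, Blum=2, Tanaka=3, Ahmed=4, Hoang=5.
Group 1 (peak Ahmed at position 4): ranking walks positions 4-5-3-2-1, expanding outward from the peak — single-peaked.
Group 2 (peak Hoang at position 5): ranking walks positions 5-4-3-2-1, expanding outward from the peak — single-peaked.
Group 3 (peak Ahmed at position 4): ranking walks positions 4-3-5-2-1, expanding outward from the peak — single-peaked.
Group 4 (peak Park at position 1): ranking walks positions 1-2-3-4-5, expanding outward from the peak — single-peaked.
Every ranking is single-peaked on this axis.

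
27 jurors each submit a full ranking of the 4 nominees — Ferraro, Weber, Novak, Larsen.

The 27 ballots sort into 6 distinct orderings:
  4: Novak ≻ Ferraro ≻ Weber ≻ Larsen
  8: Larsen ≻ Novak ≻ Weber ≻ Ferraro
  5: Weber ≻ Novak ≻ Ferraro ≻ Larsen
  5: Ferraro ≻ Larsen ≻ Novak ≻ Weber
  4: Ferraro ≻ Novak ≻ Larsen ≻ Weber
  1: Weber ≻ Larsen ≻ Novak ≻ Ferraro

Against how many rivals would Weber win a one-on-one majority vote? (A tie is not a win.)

Weber against each rival (27 jurors):
Weber vs Ferraro: Weber wins 14–13.
Weber vs Novak: Novak, 21–6.
Weber vs Larsen: Weber is ranked higher on 4+5+1 = 10 ballots, Larsen on 17. Larsen wins 17–10.
Weber beats Ferraro; loses to Novak, Larsen — 1 pairwise win.

1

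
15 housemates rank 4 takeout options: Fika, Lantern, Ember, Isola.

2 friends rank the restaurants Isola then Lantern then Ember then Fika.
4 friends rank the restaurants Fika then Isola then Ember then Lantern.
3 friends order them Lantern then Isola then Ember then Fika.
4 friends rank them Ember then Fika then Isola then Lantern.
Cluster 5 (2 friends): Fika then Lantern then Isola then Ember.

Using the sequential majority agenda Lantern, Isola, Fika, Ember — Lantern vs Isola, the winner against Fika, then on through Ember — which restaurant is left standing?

Round 1: Lantern vs Isola — 5–10, Isola advances.
Round 2: Isola vs Fika — 5–10, Fika advances.
Round 3: Fika vs Ember — 6–9, Ember advances.
The agenda winner is Ember.

Ember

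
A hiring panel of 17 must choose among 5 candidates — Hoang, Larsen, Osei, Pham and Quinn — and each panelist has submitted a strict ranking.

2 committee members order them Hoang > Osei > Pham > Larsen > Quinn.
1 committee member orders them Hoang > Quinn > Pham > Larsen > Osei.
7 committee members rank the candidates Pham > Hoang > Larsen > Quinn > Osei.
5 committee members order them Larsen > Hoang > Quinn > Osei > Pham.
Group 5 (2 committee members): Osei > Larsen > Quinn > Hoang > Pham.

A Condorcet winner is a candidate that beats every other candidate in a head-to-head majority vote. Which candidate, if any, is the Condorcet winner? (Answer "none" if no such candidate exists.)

Hoang

Check each pair by majority over 17 ballots:
Hoang vs Larsen: Hoang preferred on 2+1+7 = 10 ballots; Hoang wins 10–7.
Hoang vs Osei: Hoang preferred on 2+1+7+5 = 15 ballots; Hoang wins 15–2.
Hoang vs Pham: 10 to 7, Hoang.
Hoang vs Quinn: Hoang is ranked higher on 2+1+7+5 = 15 ballots, Quinn on 2. Hoang wins 15–2.
Larsen vs Osei: 1+7+5 = 13 for Larsen, 4 for Osei — Larsen by 13–4.
Larsen vs Pham: Larsen preferred on 5+2 = 7 ballots; Pham wins 10–7.
Larsen vs Quinn: Larsen is ranked higher on 2+7+5+2 = 16 ballots, Quinn on 1. Larsen wins 16–1.
Osei vs Pham: Osei preferred on 2+5+2 = 9 ballots; Osei wins 9–8.
Osei vs Quinn: Osei is ranked higher on 2+2 = 4 ballots, Quinn on 13. Quinn wins 13–4.
Pham vs Quinn: Pham preferred on 2+7 = 9 ballots; Pham wins 9–8.
Only Hoang has no losses; Hoang is the Condorcet winner.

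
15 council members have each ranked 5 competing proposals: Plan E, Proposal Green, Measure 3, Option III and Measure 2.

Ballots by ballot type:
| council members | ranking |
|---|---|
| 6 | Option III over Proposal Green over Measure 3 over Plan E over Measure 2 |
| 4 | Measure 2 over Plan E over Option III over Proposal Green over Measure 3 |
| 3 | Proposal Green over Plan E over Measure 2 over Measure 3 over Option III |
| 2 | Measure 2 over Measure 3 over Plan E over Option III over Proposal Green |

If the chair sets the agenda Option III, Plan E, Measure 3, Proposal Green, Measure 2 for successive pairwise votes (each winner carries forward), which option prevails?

Proposal Green

Round 1: Option III vs Plan E — 6–9, Plan E advances.
Round 2: Plan E vs Measure 3 — 7–8, Measure 3 advances.
Round 3: Measure 3 vs Proposal Green — 2–13, Proposal Green advances.
Round 4: Proposal Green vs Measure 2 — 9–6, Proposal Green advances.
The agenda winner is Proposal Green.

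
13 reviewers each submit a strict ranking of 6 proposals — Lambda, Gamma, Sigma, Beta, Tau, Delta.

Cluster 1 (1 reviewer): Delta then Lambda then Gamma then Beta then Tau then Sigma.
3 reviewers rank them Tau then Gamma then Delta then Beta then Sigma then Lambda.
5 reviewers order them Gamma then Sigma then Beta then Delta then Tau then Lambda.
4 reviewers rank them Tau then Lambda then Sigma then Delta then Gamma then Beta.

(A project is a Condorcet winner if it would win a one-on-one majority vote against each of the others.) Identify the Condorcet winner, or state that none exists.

Tau

Check each pair by majority over 13 ballots:
Lambda vs Gamma: 5 to 8, Gamma.
Lambda vs Sigma: 5 to 8, Sigma.
Lambda vs Beta: Lambda is ranked higher on 1+4 = 5 ballots, Beta on 8. Beta wins 8–5.
Lambda vs Tau: Lambda is ranked higher on 1 ballot, Tau on 12. Tau wins 12–1.
Lambda vs Delta: 4 for Lambda, 9 for Delta — Delta by 9–4.
Gamma vs Sigma: Gamma preferred on 1+3+5 = 9 ballots; Gamma wins 9–4.
Gamma vs Beta: Gamma is ranked higher on 1+3+5+4 = 13 ballots, Beta on 0. Gamma wins 13–0.
Gamma vs Tau: 1+5 = 6 for Gamma, 7 for Tau — Tau by 7–6.
Gamma vs Delta: 8 to 5, Gamma.
Sigma vs Beta: 9 to 4, Sigma.
Sigma vs Tau: Sigma is ranked higher on 5 ballots, Tau on 8. Tau wins 8–5.
Sigma vs Delta: Sigma preferred on 5+4 = 9 ballots; Sigma wins 9–4.
Beta vs Tau: 6 to 7, Tau.
Beta vs Delta: Beta is ranked higher on 5 ballots, Delta on 8. Delta wins 8–5.
Tau vs Delta: Tau is ranked higher on 3+4 = 7 ballots, Delta on 6. Tau wins 7–6.
Tau defeats every rival head-to-head and is the Condorcet winner.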